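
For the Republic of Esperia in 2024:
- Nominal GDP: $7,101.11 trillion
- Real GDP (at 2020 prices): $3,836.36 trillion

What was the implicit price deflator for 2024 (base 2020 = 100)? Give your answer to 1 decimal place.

185.1

implicit price deflator = (Nominal / Real) × 100 = 7101.11 / 3836.36 × 100 = 185.10.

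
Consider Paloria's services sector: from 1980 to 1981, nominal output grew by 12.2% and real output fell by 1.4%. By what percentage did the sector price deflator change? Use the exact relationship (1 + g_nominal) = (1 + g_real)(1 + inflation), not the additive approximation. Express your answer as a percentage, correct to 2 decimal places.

13.79%

(1 + g_nom) = (1 + g_real)(1 + π), so π = 1.1220 / 0.9860 − 1 = 0.13793.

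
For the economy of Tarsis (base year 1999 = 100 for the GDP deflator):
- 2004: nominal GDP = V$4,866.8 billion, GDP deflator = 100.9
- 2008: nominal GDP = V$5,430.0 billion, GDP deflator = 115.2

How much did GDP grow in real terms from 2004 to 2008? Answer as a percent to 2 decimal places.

-2.28%

Real GDP 2004 = 4866.8 / 1.009 = 4823.39.
Real GDP 2008 = 5430.0 / 1.152 = 4713.54.
Real growth = 4713.54 / 4823.39 − 1 = -0.0228.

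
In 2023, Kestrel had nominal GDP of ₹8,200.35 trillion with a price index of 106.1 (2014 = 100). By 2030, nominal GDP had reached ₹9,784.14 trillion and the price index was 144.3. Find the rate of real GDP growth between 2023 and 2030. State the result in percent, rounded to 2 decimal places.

Real GDP 2023 = 8200.35 / 1.061 = 7728.89.
Real GDP 2030 = 9784.14 / 1.443 = 6780.42.
Real growth = 6780.42 / 7728.89 − 1 = -0.1227.

-12.27%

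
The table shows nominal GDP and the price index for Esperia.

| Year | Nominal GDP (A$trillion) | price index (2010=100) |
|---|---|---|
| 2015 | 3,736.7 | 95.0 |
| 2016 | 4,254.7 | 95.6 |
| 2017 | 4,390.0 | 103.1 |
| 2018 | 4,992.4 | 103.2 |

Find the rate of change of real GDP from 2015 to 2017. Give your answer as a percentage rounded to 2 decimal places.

8.25%

Real GDP 2015 = 3736.7/0.950 = 3933.37.
Real GDP 2017 = 4390.0/1.031 = 4258.00.
Change = 4258.00/3933.37 − 1 = 0.0825.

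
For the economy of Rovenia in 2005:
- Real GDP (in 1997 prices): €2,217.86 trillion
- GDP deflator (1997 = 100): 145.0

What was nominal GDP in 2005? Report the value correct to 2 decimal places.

€3,215.90 trillion

Nominal GDP = Real × (GDP deflator/100) = 2217.86 × 1.450 = 3215.90.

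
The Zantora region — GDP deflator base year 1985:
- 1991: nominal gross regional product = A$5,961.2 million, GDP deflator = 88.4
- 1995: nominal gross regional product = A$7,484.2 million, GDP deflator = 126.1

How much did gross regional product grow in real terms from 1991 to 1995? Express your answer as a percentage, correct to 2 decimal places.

Deflate each year: 1991 → 5961.2/0.884 = 6743.44; 1995 → 7484.2/1.261 = 5935.13.
So real gross regional product changed by 5935.13/6743.44 − 1 = -0.1199, i.e. -11.99%.

-11.99%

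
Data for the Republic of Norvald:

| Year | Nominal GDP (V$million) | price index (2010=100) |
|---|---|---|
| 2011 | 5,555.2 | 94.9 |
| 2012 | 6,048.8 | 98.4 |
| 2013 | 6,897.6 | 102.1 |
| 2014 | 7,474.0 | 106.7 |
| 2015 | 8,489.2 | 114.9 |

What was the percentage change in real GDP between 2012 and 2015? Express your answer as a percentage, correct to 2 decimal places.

20.19%

Real GDP 2012 = 6048.8/0.984 = 6147.15.
Real GDP 2015 = 8489.2/1.149 = 7388.34.
Change = 7388.34/6147.15 − 1 = 0.2019.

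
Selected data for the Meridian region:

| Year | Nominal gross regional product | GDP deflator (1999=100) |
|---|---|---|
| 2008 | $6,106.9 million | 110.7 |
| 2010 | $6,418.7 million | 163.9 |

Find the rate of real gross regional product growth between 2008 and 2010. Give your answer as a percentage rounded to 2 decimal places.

Deflate each year: 2008 → 6106.9/1.107 = 5516.62; 2010 → 6418.7/1.639 = 3916.23.
So real gross regional product changed by 3916.23/5516.62 − 1 = -0.2901, i.e. -29.01%.

-29.01%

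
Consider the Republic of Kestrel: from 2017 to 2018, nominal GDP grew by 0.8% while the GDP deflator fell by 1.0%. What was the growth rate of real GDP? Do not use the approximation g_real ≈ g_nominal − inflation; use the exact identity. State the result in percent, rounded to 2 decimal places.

(1 + g_nom) = (1 + g_real)(1 + π), so g_real = 1.0080 / 0.9900 − 1 = 0.01818.

1.82%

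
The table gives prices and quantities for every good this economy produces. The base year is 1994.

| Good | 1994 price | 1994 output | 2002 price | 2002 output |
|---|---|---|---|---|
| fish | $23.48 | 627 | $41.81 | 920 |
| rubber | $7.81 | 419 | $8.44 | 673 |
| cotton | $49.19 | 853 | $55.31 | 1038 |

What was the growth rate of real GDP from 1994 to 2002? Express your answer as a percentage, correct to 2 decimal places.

Real GDP 1994 = Nominal GDP 1994 = 23.48·627 + 7.81·419 + 49.19·853 = 59953.42.
Real GDP 2002 (at 1994 prices) = 23.48·920 + 7.81·673 + 49.19·1038 = 77916.95.
Real growth = 77916.95/59953.42 − 1 = 0.2996.

29.96%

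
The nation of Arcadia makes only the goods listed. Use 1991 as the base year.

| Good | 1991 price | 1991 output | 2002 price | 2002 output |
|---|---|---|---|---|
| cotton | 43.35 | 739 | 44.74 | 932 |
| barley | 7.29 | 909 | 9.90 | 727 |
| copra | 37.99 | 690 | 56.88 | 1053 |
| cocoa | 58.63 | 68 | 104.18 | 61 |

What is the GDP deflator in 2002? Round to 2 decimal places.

Nominal GDP 2002 = 44.74·932 + 9.90·727 + 56.88·1053 + 104.18·61 = 115144.60.
Real GDP 2002 (at 1991 prices) = 43.35·932 + 7.29·727 + 37.99·1053 + 58.63·61 = 89281.93.
Deflator = Nominal/Real × 100 = 115144.60/89281.93 × 100 = 128.967.

128.97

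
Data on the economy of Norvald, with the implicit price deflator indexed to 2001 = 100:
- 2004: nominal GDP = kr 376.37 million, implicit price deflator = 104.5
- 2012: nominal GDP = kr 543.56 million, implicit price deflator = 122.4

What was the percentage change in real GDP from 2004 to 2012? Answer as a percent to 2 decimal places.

23.30%

Deflate each year: 2004 → 376.37/1.045 = 360.16; 2012 → 543.56/1.224 = 444.08.
So real GDP changed by 444.08/360.16 − 1 = 0.2330, i.e. 23.30%.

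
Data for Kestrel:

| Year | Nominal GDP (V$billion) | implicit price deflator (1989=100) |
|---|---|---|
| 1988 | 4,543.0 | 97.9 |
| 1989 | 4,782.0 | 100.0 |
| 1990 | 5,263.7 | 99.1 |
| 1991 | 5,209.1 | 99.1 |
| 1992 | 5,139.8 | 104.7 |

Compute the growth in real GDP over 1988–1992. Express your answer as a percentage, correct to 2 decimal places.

Real GDP 1988 = 4543.0/0.979 = 4640.45.
Real GDP 1992 = 5139.8/1.047 = 4909.07.
Change = 4909.07/4640.45 − 1 = 0.0579.

5.79%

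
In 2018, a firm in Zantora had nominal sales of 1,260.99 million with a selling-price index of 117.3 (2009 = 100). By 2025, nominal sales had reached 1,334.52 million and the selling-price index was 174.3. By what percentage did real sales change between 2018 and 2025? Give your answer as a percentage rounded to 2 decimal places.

-28.78%

Real sales 2018 = 1260.99 / 1.173 = 1075.01.
Real sales 2025 = 1334.52 / 1.743 = 765.65.
Real growth = 765.65 / 1075.01 − 1 = -0.2878.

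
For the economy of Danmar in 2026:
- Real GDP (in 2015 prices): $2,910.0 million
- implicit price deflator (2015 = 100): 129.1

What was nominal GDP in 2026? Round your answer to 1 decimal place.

Nominal GDP = Real × (implicit price deflator/100) = 2910.0 × 1.291 = 3756.81.

$3,756.8 million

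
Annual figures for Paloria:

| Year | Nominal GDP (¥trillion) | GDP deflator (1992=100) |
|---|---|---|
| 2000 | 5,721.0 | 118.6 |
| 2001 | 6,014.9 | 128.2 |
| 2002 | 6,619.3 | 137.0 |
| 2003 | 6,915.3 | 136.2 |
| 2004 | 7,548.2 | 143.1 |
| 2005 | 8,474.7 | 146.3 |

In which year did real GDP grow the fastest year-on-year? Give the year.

2001: real = 6014.9/1.282 = 4691.81; growth vs 2000 (4823.78) = -2.74%.
2002: real = 6619.3/1.370 = 4831.61; growth vs 2001 (4691.81) = 2.98%.
2003: real = 6915.3/1.362 = 5077.31; growth vs 2002 (4831.61) = 5.09%.
2004: real = 7548.2/1.431 = 5274.77; growth vs 2003 (5077.31) = 3.89%.
2005: real = 8474.7/1.463 = 5792.69; growth vs 2004 (5274.77) = 9.82%.

2005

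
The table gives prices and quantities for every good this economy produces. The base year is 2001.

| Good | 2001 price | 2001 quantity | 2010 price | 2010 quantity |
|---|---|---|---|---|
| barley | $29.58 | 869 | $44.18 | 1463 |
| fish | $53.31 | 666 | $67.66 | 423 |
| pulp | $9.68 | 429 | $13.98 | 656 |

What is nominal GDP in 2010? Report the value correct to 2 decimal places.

$102426.40

Nominal GDP 2010 = Σ (p_2010 × q_2010) = 44.18·1463 + 67.66·423 + 13.98·656 = 102426.40.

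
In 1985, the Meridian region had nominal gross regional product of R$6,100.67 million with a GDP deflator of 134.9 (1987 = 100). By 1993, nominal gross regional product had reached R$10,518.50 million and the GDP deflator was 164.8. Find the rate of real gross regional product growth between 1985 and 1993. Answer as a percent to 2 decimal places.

Deflate each year: 1985 → 6100.67/1.349 = 4522.36; 1993 → 10518.50/1.648 = 6382.58.
So real gross regional product changed by 6382.58/4522.36 − 1 = 0.4113, i.e. 41.13%.

41.13%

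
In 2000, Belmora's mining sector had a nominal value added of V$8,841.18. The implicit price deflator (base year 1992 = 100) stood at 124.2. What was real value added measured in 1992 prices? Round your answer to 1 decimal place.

V$7,118.5

Real value added = Nominal / (implicit price deflator/100) = 8841.18 / 1.242 = 7118.50.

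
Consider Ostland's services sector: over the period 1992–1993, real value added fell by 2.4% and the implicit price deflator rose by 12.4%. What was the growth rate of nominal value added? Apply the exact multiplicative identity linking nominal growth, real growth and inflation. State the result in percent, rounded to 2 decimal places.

9.70%

(1 + g_nom) = (1 + g_real)(1 + π) = 0.9760 × 1.1240 = 1.09702.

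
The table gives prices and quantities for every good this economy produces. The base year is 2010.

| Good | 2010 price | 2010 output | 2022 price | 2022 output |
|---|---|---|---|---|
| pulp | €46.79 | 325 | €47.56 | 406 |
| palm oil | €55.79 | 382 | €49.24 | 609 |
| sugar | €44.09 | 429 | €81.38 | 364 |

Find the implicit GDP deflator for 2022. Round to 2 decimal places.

Nominal GDP 2022 = 47.56·406 + 49.24·609 + 81.38·364 = 78918.84.
Real GDP 2022 (at 2010 prices) = 46.79·406 + 55.79·609 + 44.09·364 = 69021.61.
Deflator = Nominal/Real × 100 = 78918.84/69021.61 × 100 = 114.339.

114.34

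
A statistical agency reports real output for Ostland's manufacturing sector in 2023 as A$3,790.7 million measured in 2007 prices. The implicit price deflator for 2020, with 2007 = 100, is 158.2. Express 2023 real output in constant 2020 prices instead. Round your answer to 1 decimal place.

Real output in 2020 prices = Real output in 2007 prices × (P_2020/P_2007) = 3790.7 × 1.582 = 5996.89.

A$5,996.9 million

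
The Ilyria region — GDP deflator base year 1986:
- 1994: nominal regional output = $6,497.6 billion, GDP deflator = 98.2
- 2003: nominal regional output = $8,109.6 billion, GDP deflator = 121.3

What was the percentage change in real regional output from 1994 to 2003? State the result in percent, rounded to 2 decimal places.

1.04%

Deflate each year: 1994 → 6497.6/0.982 = 6616.70; 2003 → 8109.6/1.213 = 6685.57.
So real regional output changed by 6685.57/6616.70 − 1 = 0.0104, i.e. 1.04%.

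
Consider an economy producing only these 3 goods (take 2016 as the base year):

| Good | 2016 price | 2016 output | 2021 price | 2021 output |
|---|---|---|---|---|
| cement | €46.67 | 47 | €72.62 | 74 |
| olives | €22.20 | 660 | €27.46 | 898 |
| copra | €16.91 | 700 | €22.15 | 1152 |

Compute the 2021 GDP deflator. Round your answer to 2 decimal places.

129.58

Nominal GDP 2021 = 72.62·74 + 27.46·898 + 22.15·1152 = 55549.76.
Real GDP 2021 (at 2016 prices) = 46.67·74 + 22.20·898 + 16.91·1152 = 42869.50.
Deflator = Nominal/Real × 100 = 55549.76/42869.50 × 100 = 129.579.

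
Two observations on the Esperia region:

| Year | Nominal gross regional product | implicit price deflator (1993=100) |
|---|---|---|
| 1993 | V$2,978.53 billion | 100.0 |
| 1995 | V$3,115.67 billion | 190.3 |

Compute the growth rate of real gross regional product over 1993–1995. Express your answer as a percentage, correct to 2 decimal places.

-45.03%

Deflate each year: 1993 → 2978.53/1.000 = 2978.53; 1995 → 3115.67/1.903 = 1637.24.
So real gross regional product changed by 1637.24/2978.53 − 1 = -0.4503, i.e. -45.03%.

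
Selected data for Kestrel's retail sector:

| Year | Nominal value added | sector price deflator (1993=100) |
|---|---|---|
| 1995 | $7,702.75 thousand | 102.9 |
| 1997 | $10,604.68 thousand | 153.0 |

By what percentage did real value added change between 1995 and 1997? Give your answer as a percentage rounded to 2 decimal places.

-7.41%

Real value added 1995 = 7702.75 / 1.029 = 7485.67.
Real value added 1997 = 10604.68 / 1.530 = 6931.16.
Real growth = 6931.16 / 7485.67 − 1 = -0.0741.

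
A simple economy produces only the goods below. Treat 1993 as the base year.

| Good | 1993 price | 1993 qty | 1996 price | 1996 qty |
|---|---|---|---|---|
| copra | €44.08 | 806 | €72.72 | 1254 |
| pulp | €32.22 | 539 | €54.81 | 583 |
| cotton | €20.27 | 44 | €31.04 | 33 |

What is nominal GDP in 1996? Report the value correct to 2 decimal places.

Nominal GDP 1996 = Σ (p_1996 × q_1996) = 72.72·1254 + 54.81·583 + 31.04·33 = 124169.43.

€124169.43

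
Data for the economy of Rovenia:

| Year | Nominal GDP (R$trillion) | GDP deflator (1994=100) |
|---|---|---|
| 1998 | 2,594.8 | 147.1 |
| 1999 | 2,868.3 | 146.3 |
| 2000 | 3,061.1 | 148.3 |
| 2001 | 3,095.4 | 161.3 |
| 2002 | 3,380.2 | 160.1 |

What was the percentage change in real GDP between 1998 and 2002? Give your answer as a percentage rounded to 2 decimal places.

19.69%

Real GDP 1998 = 2594.8/1.471 = 1763.97.
Real GDP 2002 = 3380.2/1.601 = 2111.31.
Change = 2111.31/1763.97 − 1 = 0.1969.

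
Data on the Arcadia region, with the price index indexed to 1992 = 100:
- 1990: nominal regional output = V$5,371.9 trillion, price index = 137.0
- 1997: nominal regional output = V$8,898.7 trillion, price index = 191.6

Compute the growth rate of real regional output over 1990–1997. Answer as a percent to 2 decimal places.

Real regional output 1990 = 5371.9 / 1.370 = 3921.09.
Real regional output 1997 = 8898.7 / 1.916 = 4644.42.
Real growth = 4644.42 / 3921.09 − 1 = 0.1845.

18.45%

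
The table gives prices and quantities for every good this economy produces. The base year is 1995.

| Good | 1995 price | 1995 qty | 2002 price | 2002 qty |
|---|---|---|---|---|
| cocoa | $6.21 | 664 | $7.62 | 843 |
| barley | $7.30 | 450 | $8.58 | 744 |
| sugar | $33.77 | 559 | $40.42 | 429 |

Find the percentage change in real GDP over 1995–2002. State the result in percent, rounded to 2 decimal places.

-4.31%

Real GDP 1995 = Nominal GDP 1995 = 6.21·664 + 7.30·450 + 33.77·559 = 26285.87.
Real GDP 2002 (at 1995 prices) = 6.21·843 + 7.30·744 + 33.77·429 = 25153.56.
Real growth = 25153.56/26285.87 − 1 = -0.0431.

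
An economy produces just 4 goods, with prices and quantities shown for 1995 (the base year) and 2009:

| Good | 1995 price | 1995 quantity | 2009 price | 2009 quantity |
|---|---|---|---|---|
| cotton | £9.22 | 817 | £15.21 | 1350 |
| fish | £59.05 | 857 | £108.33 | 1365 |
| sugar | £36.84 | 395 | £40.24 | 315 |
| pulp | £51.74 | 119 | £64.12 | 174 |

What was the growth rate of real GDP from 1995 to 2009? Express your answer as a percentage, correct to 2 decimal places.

Real GDP 1995 = Nominal GDP 1995 = 9.22·817 + 59.05·857 + 36.84·395 + 51.74·119 = 78847.45.
Real GDP 2009 (at 1995 prices) = 9.22·1350 + 59.05·1365 + 36.84·315 + 51.74·174 = 113657.61.
Real growth = 113657.61/78847.45 − 1 = 0.4415.

44.15%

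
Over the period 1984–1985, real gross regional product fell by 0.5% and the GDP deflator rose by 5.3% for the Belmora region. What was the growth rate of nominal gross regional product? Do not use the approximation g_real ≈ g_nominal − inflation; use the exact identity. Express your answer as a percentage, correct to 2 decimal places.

4.77%

(1 + g_nom) = (1 + g_real)(1 + π) = 0.9950 × 1.0530 = 1.04774.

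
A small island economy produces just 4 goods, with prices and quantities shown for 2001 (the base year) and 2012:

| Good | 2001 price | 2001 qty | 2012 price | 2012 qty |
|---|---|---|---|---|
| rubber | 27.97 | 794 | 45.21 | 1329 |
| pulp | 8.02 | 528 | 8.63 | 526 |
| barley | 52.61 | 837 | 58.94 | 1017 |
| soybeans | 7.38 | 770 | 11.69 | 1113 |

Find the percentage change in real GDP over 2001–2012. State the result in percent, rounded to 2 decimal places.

35.38%

Real GDP 2001 = Nominal GDP 2001 = 27.97·794 + 8.02·528 + 52.61·837 + 7.38·770 = 76159.91.
Real GDP 2012 (at 2001 prices) = 27.97·1329 + 8.02·526 + 52.61·1017 + 7.38·1113 = 103108.96.
Real growth = 103108.96/76159.91 − 1 = 0.3538.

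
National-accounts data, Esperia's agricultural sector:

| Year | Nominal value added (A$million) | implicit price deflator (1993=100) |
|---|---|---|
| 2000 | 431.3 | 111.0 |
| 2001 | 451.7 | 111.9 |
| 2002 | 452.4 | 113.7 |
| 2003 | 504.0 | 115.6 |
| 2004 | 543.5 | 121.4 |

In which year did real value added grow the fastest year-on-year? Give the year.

2003

2001: real = 451.7/1.119 = 403.66; growth vs 2000 (388.56) = 3.89%.
2002: real = 452.4/1.137 = 397.89; growth vs 2001 (403.66) = -1.43%.
2003: real = 504.0/1.156 = 435.99; growth vs 2002 (397.89) = 9.58%.
2004: real = 543.5/1.214 = 447.69; growth vs 2003 (435.99) = 2.68%.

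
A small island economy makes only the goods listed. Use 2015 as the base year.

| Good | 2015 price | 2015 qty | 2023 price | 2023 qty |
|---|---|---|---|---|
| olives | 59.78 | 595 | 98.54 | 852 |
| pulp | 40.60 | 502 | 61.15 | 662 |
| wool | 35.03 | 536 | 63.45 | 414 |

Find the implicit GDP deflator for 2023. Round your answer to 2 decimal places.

Nominal GDP 2023 = 98.54·852 + 61.15·662 + 63.45·414 = 150705.68.
Real GDP 2023 (at 2015 prices) = 59.78·852 + 40.60·662 + 35.03·414 = 92312.18.
Deflator = Nominal/Real × 100 = 150705.68/92312.18 × 100 = 163.257.

163.26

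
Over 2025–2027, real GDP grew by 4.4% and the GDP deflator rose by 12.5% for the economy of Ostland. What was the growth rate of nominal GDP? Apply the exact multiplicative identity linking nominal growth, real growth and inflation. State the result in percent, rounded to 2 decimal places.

(1 + g_nom) = (1 + g_real)(1 + π) = 1.0440 × 1.1250 = 1.17450.

17.45%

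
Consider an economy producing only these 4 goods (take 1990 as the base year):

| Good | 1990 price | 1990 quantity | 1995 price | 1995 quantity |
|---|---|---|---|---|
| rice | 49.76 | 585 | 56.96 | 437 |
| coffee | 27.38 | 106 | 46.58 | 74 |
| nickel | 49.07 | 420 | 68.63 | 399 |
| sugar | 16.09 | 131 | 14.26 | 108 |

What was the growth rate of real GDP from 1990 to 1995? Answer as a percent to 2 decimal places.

Real GDP 1990 = Nominal GDP 1990 = 49.76·585 + 27.38·106 + 49.07·420 + 16.09·131 = 54729.07.
Real GDP 1995 (at 1990 prices) = 49.76·437 + 27.38·74 + 49.07·399 + 16.09·108 = 45087.89.
Real growth = 45087.89/54729.07 − 1 = -0.1762.

-17.62%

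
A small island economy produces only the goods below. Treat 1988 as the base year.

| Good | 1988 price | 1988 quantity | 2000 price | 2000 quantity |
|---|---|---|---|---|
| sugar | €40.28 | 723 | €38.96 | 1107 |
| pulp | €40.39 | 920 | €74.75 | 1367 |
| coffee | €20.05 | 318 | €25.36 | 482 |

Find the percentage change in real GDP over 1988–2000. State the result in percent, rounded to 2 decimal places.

Real GDP 1988 = Nominal GDP 1988 = 40.28·723 + 40.39·920 + 20.05·318 = 72657.14.
Real GDP 2000 (at 1988 prices) = 40.28·1107 + 40.39·1367 + 20.05·482 = 109467.19.
Real growth = 109467.19/72657.14 − 1 = 0.5066.

50.66%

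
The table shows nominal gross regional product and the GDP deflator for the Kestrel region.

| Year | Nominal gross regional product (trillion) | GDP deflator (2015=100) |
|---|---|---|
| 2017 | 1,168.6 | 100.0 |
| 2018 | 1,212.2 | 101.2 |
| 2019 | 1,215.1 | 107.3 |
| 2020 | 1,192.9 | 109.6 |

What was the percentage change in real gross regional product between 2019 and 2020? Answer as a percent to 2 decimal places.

Real gross regional product 2019 = 1215.1/1.073 = 1132.43.
Real gross regional product 2020 = 1192.9/1.096 = 1088.41.
Change = 1088.41/1132.43 − 1 = -0.0389.

-3.89%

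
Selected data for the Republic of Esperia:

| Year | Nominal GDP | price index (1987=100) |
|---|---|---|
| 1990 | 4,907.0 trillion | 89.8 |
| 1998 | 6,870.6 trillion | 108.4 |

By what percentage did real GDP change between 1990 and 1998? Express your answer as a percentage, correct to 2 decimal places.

Deflate each year: 1990 → 4907.0/0.898 = 5464.37; 1998 → 6870.6/1.084 = 6338.19.
So real GDP changed by 6338.19/5464.37 − 1 = 0.1599, i.e. 15.99%.

15.99%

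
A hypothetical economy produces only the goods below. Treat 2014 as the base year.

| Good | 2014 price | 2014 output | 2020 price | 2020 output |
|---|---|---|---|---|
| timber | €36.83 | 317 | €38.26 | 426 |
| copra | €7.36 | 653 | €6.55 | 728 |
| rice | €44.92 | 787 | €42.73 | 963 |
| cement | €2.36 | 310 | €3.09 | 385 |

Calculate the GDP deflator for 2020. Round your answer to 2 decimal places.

Nominal GDP 2020 = 38.26·426 + 6.55·728 + 42.73·963 + 3.09·385 = 63405.80.
Real GDP 2020 (at 2014 prices) = 36.83·426 + 7.36·728 + 44.92·963 + 2.36·385 = 65214.22.
Deflator = Nominal/Real × 100 = 63405.80/65214.22 × 100 = 97.227.

97.23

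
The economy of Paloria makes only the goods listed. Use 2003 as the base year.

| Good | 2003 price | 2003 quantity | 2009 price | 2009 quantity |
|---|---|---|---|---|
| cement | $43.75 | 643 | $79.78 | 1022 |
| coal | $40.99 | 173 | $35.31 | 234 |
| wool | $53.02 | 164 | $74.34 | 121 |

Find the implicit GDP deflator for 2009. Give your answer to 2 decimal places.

162.70

Nominal GDP 2009 = 79.78·1022 + 35.31·234 + 74.34·121 = 98792.84.
Real GDP 2009 (at 2003 prices) = 43.75·1022 + 40.99·234 + 53.02·121 = 60719.58.
Deflator = Nominal/Real × 100 = 98792.84/60719.58 × 100 = 162.703.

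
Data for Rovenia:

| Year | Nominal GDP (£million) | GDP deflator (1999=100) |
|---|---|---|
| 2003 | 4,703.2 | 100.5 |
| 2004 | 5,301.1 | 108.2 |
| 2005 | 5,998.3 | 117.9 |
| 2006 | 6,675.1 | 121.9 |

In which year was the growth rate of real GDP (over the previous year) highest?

2004: real = 5301.1/1.082 = 4899.35; growth vs 2003 (4679.80) = 4.69%.
2005: real = 5998.3/1.179 = 5087.62; growth vs 2004 (4899.35) = 3.84%.
2006: real = 6675.1/1.219 = 5475.88; growth vs 2005 (5087.62) = 7.63%.

2006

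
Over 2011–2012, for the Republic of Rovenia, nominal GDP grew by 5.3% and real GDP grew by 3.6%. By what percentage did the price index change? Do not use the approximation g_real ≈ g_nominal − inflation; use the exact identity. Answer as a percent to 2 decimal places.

1.64%

(1 + g_nom) = (1 + g_real)(1 + π), so π = 1.0530 / 1.0360 − 1 = 0.01641.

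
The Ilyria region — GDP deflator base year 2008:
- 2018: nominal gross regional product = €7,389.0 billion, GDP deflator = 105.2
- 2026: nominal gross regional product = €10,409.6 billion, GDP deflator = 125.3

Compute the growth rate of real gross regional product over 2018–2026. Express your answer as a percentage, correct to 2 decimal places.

Real gross regional product 2018 = 7389.0 / 1.052 = 7023.76.
Real gross regional product 2026 = 10409.6 / 1.253 = 8307.74.
Real growth = 8307.74 / 7023.76 − 1 = 0.1828.

18.28%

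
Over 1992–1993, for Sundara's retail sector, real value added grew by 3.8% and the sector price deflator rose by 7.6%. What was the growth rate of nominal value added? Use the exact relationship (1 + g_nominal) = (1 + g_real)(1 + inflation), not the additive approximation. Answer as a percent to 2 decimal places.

(1 + g_nom) = (1 + g_real)(1 + π) = 1.0380 × 1.0760 = 1.11689.

11.69%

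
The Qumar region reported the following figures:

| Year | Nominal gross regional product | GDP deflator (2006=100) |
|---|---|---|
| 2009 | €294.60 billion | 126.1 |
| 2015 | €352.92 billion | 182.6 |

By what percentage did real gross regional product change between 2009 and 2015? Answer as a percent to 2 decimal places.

Real gross regional product 2009 = 294.60 / 1.261 = 233.62.
Real gross regional product 2015 = 352.92 / 1.826 = 193.27.
Real growth = 193.27 / 233.62 − 1 = -0.1727.

-17.27%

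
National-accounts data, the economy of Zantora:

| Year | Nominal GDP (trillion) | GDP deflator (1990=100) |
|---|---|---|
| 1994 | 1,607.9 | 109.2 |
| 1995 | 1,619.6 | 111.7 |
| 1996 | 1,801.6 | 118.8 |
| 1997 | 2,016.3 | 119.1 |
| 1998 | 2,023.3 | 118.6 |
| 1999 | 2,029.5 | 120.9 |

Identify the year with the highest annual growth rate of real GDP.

1997

1995: real = 1619.6/1.117 = 1449.96; growth vs 1994 (1472.44) = -1.53%.
1996: real = 1801.6/1.188 = 1516.50; growth vs 1995 (1449.96) = 4.59%.
1997: real = 2016.3/1.191 = 1692.95; growth vs 1996 (1516.50) = 11.64%.
1998: real = 2023.3/1.186 = 1705.99; growth vs 1997 (1692.95) = 0.77%.
1999: real = 2029.5/1.209 = 1678.66; growth vs 1998 (1705.99) = -1.60%.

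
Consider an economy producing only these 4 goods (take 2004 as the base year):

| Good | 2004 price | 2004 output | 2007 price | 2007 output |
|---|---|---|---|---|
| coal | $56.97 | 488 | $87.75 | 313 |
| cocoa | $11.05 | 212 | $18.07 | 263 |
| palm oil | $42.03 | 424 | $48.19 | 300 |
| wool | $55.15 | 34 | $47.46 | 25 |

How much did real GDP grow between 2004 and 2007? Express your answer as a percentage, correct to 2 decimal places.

Real GDP 2004 = Nominal GDP 2004 = 56.97·488 + 11.05·212 + 42.03·424 + 55.15·34 = 49839.78.
Real GDP 2007 (at 2004 prices) = 56.97·313 + 11.05·263 + 42.03·300 + 55.15·25 = 34725.51.
Real growth = 34725.51/49839.78 − 1 = -0.3033.

-30.33%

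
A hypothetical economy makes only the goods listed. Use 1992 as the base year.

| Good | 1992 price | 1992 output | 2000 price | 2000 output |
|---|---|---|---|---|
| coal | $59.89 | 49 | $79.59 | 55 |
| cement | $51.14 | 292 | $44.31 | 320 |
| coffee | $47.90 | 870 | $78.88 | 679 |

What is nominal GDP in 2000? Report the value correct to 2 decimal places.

Nominal GDP 2000 = Σ (p_2000 × q_2000) = 79.59·55 + 44.31·320 + 78.88·679 = 72116.17.

$72116.17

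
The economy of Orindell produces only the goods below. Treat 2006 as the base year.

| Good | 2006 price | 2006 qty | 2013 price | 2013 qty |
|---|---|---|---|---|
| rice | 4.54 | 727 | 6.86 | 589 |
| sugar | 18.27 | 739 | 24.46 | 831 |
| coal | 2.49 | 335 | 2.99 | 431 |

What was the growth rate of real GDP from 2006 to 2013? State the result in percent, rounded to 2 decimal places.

7.33%

Real GDP 2006 = Nominal GDP 2006 = 4.54·727 + 18.27·739 + 2.49·335 = 17636.26.
Real GDP 2013 (at 2006 prices) = 4.54·589 + 18.27·831 + 2.49·431 = 18929.62.
Real growth = 18929.62/17636.26 − 1 = 0.0733.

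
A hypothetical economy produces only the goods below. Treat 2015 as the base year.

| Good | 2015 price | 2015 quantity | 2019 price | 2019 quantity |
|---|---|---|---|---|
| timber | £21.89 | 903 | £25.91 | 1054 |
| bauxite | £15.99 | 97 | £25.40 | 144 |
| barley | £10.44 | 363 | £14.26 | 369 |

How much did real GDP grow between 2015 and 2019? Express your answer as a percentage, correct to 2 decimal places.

Real GDP 2015 = Nominal GDP 2015 = 21.89·903 + 15.99·97 + 10.44·363 = 25107.42.
Real GDP 2019 (at 2015 prices) = 21.89·1054 + 15.99·144 + 10.44·369 = 29226.98.
Real growth = 29226.98/25107.42 − 1 = 0.1641.

16.41%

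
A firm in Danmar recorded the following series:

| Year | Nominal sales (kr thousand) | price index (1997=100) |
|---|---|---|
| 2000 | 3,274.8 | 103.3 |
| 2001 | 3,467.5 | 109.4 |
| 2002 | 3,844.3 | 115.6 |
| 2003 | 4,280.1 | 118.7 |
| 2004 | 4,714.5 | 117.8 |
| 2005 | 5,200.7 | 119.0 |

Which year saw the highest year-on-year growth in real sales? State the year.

2001: real = 3467.5/1.094 = 3169.56; growth vs 2000 (3170.18) = -0.02%.
2002: real = 3844.3/1.156 = 3325.52; growth vs 2001 (3169.56) = 4.92%.
2003: real = 4280.1/1.187 = 3605.81; growth vs 2002 (3325.52) = 8.43%.
2004: real = 4714.5/1.178 = 4002.12; growth vs 2003 (3605.81) = 10.99%.
2005: real = 5200.7/1.190 = 4370.34; growth vs 2004 (4002.12) = 9.20%.

2004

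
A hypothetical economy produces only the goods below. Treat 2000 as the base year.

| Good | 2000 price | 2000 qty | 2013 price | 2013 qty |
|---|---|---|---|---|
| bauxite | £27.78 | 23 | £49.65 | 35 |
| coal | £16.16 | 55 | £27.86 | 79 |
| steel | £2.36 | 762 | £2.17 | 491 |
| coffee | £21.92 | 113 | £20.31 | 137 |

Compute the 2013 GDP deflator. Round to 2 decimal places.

Nominal GDP 2013 = 49.65·35 + 27.86·79 + 2.17·491 + 20.31·137 = 7786.63.
Real GDP 2013 (at 2000 prices) = 27.78·35 + 16.16·79 + 2.36·491 + 21.92·137 = 6410.74.
Deflator = Nominal/Real × 100 = 7786.63/6410.74 × 100 = 121.462.

121.46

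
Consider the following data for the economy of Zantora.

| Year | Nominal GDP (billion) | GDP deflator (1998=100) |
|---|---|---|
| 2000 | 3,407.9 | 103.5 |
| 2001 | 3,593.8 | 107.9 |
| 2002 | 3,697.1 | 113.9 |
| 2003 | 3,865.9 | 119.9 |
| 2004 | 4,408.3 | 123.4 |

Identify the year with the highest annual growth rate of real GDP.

2001: real = 3593.8/1.079 = 3330.68; growth vs 2000 (3292.66) = 1.15%.
2002: real = 3697.1/1.139 = 3245.92; growth vs 2001 (3330.68) = -2.54%.
2003: real = 3865.9/1.199 = 3224.27; growth vs 2002 (3245.92) = -0.67%.
2004: real = 4408.3/1.234 = 3572.37; growth vs 2003 (3224.27) = 10.80%.

2004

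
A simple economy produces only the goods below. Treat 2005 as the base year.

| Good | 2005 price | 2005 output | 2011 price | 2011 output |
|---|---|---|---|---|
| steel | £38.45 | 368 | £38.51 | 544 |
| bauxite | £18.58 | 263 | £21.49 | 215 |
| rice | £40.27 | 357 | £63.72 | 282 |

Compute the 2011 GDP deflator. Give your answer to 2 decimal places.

120.05

Nominal GDP 2011 = 38.51·544 + 21.49·215 + 63.72·282 = 43538.83.
Real GDP 2011 (at 2005 prices) = 38.45·544 + 18.58·215 + 40.27·282 = 36267.64.
Deflator = Nominal/Real × 100 = 43538.83/36267.64 × 100 = 120.049.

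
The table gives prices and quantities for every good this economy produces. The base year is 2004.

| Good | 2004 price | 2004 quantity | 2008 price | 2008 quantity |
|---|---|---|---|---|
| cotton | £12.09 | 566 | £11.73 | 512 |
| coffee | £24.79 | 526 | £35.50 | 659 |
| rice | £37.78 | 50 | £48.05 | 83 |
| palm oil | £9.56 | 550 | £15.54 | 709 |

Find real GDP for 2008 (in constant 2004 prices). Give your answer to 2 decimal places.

£32440.47

Real GDP 2008 = Σ (p_2004 × q_2008) = 12.09·512 + 24.79·659 + 37.78·83 + 9.56·709 = 32440.47.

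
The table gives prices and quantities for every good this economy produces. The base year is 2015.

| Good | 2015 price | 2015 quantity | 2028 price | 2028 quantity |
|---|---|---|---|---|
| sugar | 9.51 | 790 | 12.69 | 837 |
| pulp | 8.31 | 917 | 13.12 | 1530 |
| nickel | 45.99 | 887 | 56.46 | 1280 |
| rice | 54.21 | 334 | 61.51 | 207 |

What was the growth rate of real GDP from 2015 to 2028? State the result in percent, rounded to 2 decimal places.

Real GDP 2015 = Nominal GDP 2015 = 9.51·790 + 8.31·917 + 45.99·887 + 54.21·334 = 74032.44.
Real GDP 2028 (at 2015 prices) = 9.51·837 + 8.31·1530 + 45.99·1280 + 54.21·207 = 90762.84.
Real growth = 90762.84/74032.44 − 1 = 0.2260.

22.60%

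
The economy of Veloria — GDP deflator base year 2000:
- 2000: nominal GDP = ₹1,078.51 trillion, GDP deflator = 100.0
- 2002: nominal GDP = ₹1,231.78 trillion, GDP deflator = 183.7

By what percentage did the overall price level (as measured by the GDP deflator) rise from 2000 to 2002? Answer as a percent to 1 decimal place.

83.7%

Price-level change = 183.7 / 100.0 − 1 = 0.8370.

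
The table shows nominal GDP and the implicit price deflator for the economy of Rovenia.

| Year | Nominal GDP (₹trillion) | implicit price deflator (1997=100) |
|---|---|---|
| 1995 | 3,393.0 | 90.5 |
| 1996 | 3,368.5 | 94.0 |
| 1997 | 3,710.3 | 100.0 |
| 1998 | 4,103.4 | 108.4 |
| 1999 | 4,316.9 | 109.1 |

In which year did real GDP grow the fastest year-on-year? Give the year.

1999

1996: real = 3368.5/0.940 = 3583.51; growth vs 1995 (3749.17) = -4.42%.
1997: real = 3710.3/1.000 = 3710.30; growth vs 1996 (3583.51) = 3.54%.
1998: real = 4103.4/1.084 = 3785.42; growth vs 1997 (3710.30) = 2.02%.
1999: real = 4316.9/1.091 = 3956.83; growth vs 1998 (3785.42) = 4.53%.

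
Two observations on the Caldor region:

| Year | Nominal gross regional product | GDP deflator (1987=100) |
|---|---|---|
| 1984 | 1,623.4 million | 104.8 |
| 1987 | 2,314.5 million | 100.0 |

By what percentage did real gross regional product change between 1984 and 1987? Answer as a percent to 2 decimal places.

Deflate each year: 1984 → 1623.4/1.048 = 1549.05; 1987 → 2314.5/1.000 = 2314.50.
So real gross regional product changed by 2314.50/1549.05 − 1 = 0.4941, i.e. 49.41%.

49.41%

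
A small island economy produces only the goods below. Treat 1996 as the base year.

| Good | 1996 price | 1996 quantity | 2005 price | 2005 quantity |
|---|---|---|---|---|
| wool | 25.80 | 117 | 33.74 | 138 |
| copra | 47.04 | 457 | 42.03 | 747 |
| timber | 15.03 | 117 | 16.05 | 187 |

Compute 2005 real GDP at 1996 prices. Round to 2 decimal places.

Real GDP 2005 = Σ (p_1996 × q_2005) = 25.80·138 + 47.04·747 + 15.03·187 = 41509.89.

41509.89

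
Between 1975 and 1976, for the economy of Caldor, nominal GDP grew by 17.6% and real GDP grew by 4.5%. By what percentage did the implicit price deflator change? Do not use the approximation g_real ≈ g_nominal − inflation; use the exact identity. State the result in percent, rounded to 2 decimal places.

12.54%

(1 + g_nom) = (1 + g_real)(1 + π), so π = 1.1760 / 1.0450 − 1 = 0.12536.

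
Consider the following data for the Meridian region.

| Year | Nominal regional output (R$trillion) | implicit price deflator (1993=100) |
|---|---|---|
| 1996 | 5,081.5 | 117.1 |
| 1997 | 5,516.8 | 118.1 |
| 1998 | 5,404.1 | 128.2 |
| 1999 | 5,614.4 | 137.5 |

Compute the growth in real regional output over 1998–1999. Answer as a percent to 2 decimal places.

Real regional output 1998 = 5404.1/1.282 = 4215.37.
Real regional output 1999 = 5614.4/1.375 = 4083.20.
Change = 4083.20/4215.37 − 1 = -0.0314.

-3.14%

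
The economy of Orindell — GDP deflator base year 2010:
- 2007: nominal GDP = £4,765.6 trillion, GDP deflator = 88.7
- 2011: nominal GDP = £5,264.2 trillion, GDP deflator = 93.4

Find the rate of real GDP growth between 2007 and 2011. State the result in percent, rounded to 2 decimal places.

4.90%

Real GDP 2007 = 4765.6 / 0.887 = 5372.72.
Real GDP 2011 = 5264.2 / 0.934 = 5636.19.
Real growth = 5636.19 / 5372.72 − 1 = 0.0490.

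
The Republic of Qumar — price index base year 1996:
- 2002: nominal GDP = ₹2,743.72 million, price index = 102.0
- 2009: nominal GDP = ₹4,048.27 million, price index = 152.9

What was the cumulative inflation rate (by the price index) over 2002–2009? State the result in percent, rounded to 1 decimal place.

49.9%

Price-level change = 152.9 / 102.0 − 1 = 0.4990.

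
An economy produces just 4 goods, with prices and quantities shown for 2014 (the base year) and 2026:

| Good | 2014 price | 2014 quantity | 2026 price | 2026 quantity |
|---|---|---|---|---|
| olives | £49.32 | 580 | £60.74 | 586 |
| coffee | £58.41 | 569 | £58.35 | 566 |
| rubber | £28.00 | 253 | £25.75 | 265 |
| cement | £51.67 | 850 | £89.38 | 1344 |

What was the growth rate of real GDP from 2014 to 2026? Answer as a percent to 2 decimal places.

23.02%

Real GDP 2014 = Nominal GDP 2014 = 49.32·580 + 58.41·569 + 28.00·253 + 51.67·850 = 112844.39.
Real GDP 2026 (at 2014 prices) = 49.32·586 + 58.41·566 + 28.00·265 + 51.67·1344 = 138826.06.
Real growth = 138826.06/112844.39 − 1 = 0.2302.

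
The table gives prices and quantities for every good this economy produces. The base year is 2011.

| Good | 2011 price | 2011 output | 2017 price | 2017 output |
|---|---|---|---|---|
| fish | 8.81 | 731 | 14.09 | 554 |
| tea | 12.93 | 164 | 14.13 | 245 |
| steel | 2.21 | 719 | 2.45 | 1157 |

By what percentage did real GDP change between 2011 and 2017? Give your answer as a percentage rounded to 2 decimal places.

Real GDP 2011 = Nominal GDP 2011 = 8.81·731 + 12.93·164 + 2.21·719 = 10149.62.
Real GDP 2017 (at 2011 prices) = 8.81·554 + 12.93·245 + 2.21·1157 = 10605.56.
Real growth = 10605.56/10149.62 − 1 = 0.0449.

4.49%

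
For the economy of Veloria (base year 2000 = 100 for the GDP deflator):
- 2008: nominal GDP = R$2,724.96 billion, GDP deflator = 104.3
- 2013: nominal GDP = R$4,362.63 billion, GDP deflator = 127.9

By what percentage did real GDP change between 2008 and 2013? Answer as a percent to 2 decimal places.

30.56%

Deflate each year: 2008 → 2724.96/1.043 = 2612.62; 2013 → 4362.63/1.279 = 3410.97.
So real GDP changed by 3410.97/2612.62 − 1 = 0.3056, i.e. 30.56%.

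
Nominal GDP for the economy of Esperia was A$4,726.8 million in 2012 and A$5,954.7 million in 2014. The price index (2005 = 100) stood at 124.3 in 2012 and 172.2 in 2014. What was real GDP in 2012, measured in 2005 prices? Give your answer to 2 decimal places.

Real GDP = Nominal / (price index/100) = 4726.8 / 1.243 = 3802.74.

A$3,802.74 million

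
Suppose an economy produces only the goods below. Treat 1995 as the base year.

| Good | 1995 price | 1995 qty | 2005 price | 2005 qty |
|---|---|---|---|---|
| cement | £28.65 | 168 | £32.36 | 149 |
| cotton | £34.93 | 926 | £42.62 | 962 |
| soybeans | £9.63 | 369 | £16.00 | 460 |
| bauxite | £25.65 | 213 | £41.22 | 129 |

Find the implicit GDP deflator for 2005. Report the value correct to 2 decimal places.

128.26

Nominal GDP 2005 = 32.36·149 + 42.62·962 + 16.00·460 + 41.22·129 = 58499.46.
Real GDP 2005 (at 1995 prices) = 28.65·149 + 34.93·962 + 9.63·460 + 25.65·129 = 45610.16.
Deflator = Nominal/Real × 100 = 58499.46/45610.16 × 100 = 128.260.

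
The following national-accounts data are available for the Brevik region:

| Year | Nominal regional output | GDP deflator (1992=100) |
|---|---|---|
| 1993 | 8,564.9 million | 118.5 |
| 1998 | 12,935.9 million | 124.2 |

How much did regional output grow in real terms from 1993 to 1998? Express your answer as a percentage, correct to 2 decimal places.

Deflate each year: 1993 → 8564.9/1.185 = 7227.76; 1998 → 12935.9/1.242 = 10415.38.
So real regional output changed by 10415.38/7227.76 − 1 = 0.4410, i.e. 44.10%.

44.10%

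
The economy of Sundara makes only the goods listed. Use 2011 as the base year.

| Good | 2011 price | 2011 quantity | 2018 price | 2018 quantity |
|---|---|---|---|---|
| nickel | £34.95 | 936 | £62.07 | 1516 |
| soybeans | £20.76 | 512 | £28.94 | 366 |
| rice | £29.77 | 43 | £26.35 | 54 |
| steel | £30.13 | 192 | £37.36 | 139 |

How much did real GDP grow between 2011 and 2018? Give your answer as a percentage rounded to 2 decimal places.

Real GDP 2011 = Nominal GDP 2011 = 34.95·936 + 20.76·512 + 29.77·43 + 30.13·192 = 50407.39.
Real GDP 2018 (at 2011 prices) = 34.95·1516 + 20.76·366 + 29.77·54 + 30.13·139 = 66378.01.
Real growth = 66378.01/50407.39 − 1 = 0.3168.

31.68%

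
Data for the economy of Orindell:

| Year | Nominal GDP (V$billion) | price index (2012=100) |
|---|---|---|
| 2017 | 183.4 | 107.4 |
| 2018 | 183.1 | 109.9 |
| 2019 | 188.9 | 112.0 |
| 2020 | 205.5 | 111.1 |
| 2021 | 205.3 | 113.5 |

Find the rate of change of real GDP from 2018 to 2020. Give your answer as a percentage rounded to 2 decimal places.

11.02%

Real GDP 2018 = 183.1/1.099 = 166.61.
Real GDP 2020 = 205.5/1.111 = 184.97.
Change = 184.97/166.61 − 1 = 0.1102.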